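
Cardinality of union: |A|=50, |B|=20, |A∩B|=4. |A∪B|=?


|A ∪ B| = |A| + |B| - |A ∩ B|
= 50 + 20 - 4
= 66

|A ∪ B| = 66


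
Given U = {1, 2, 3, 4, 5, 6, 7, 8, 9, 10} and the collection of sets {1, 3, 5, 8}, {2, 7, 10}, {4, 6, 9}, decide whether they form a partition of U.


A partition requires: (1) non-empty parts, (2) pairwise disjoint, (3) union = U
Parts: {1, 3, 5, 8}, {2, 7, 10}, {4, 6, 9}
Union of parts: {1, 2, 3, 4, 5, 6, 7, 8, 9, 10}
U = {1, 2, 3, 4, 5, 6, 7, 8, 9, 10}
All non-empty? True
Pairwise disjoint? True
Covers U? True

Yes, valid partition


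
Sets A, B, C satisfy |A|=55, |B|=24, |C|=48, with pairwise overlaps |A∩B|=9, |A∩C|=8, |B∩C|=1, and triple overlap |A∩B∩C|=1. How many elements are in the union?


|A∪B∪C| = |A|+|B|+|C| - |A∩B|-|A∩C|-|B∩C| + |A∩B∩C|
= 55+24+48 - 9-8-1 + 1
= 127 - 18 + 1
= 110

|A ∪ B ∪ C| = 110


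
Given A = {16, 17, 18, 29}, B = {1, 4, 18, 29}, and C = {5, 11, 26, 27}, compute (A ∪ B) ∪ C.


A ∪ B = {1, 4, 16, 17, 18, 29}
(A ∪ B) ∪ C = {1, 4, 5, 11, 16, 17, 18, 26, 27, 29}

A ∪ B ∪ C = {1, 4, 5, 11, 16, 17, 18, 26, 27, 29}


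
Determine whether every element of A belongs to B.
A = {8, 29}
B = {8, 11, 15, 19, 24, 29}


A ⊆ B means every element of A is in B.
All elements of A are in B.
So A ⊆ B.

Yes, A ⊆ B


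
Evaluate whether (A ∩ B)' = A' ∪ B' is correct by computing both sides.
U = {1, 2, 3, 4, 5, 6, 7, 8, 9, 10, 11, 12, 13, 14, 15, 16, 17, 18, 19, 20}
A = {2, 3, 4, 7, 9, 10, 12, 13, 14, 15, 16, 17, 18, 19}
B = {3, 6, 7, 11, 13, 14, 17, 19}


LHS: A ∩ B = {3, 7, 13, 14, 17, 19}
(A ∩ B)' = U \ (A ∩ B) = {1, 2, 4, 5, 6, 8, 9, 10, 11, 12, 15, 16, 18, 20}
A' = {1, 5, 6, 8, 11, 20}, B' = {1, 2, 4, 5, 8, 9, 10, 12, 15, 16, 18, 20}
Claimed RHS: A' ∪ B' = {1, 2, 4, 5, 6, 8, 9, 10, 11, 12, 15, 16, 18, 20}
Identity is VALID: LHS = RHS = {1, 2, 4, 5, 6, 8, 9, 10, 11, 12, 15, 16, 18, 20} ✓

Identity is valid. (A ∩ B)' = A' ∪ B' = {1, 2, 4, 5, 6, 8, 9, 10, 11, 12, 15, 16, 18, 20}


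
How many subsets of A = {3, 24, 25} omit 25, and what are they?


A subset of A that omits 25 is a subset of A \ {25}, so there are 2^(n-1) = 2^2 = 4 of them.
Subsets excluding 25: ∅, {3}, {24}, {3, 24}

Subsets excluding 25 (4 total): ∅, {3}, {24}, {3, 24}


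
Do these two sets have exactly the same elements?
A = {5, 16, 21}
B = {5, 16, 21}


Two sets are equal iff they have exactly the same elements.
A = {5, 16, 21}
B = {5, 16, 21}
Same elements → A = B

Yes, A = B


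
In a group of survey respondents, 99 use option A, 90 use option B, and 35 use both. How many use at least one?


|A ∪ B| = |A| + |B| - |A ∩ B|
= 99 + 90 - 35
= 154

|A ∪ B| = 154


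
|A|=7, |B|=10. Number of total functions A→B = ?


Each of |A| = 7 inputs maps to any of |B| = 10 outputs.
# functions = |B|^|A| = 10^7
= 10000000

Number of functions = 10000000


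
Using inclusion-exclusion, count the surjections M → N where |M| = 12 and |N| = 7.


n = |M| = 12, k = |N| = 7. Surjections via inclusion-exclusion:
S(n,k) = Σ(-1)^i × C(k,i) × (k-i)^n, i=0 to k
i=0: (-1)^0×C(7,0)×7^12 = 13841287201
i=1: (-1)^1×C(7,1)×6^12 = -15237476352
i=2: (-1)^2×C(7,2)×5^12 = 5126953125
i=3: (-1)^3×C(7,3)×4^12 = -587202560
i=4: (-1)^4×C(7,4)×3^12 = 18600435
i=5: (-1)^5×C(7,5)×2^12 = -86016
i=6: (-1)^6×C(7,6)×1^12 = 7
i=7: (-1)^7×C(7,7)×0^12 = 0
Total = 3162075840

Number of surjections = 3162075840


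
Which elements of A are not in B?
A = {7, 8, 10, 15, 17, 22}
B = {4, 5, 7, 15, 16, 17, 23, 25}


A \ B = elements in A but not in B
A = {7, 8, 10, 15, 17, 22}
B = {4, 5, 7, 15, 16, 17, 23, 25}
Remove from A any elements in B
A \ B = {8, 10, 22}

A \ B = {8, 10, 22}


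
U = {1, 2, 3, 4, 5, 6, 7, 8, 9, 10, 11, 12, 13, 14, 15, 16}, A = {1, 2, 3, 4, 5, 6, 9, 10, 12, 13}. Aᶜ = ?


Aᶜ = U \ A = elements in U but not in A
U = {1, 2, 3, 4, 5, 6, 7, 8, 9, 10, 11, 12, 13, 14, 15, 16}
A = {1, 2, 3, 4, 5, 6, 9, 10, 12, 13}
Aᶜ = {7, 8, 11, 14, 15, 16}

Aᶜ = {7, 8, 11, 14, 15, 16}


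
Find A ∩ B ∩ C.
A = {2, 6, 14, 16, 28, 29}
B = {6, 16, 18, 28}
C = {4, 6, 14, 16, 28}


A ∩ B = {6, 16, 28}
(A ∩ B) ∩ C = {6, 16, 28}

A ∩ B ∩ C = {6, 16, 28}


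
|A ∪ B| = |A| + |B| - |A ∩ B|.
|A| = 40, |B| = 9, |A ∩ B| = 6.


|A ∪ B| = |A| + |B| - |A ∩ B|
= 40 + 9 - 6
= 43

|A ∪ B| = 43


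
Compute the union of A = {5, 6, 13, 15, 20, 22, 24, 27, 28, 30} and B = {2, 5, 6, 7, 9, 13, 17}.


A ∪ B = all elements in A or B (or both)
A = {5, 6, 13, 15, 20, 22, 24, 27, 28, 30}
B = {2, 5, 6, 7, 9, 13, 17}
A ∪ B = {2, 5, 6, 7, 9, 13, 15, 17, 20, 22, 24, 27, 28, 30}

A ∪ B = {2, 5, 6, 7, 9, 13, 15, 17, 20, 22, 24, 27, 28, 30}


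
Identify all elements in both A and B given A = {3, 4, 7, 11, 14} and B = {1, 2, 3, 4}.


A = {3, 4, 7, 11, 14}
B = {1, 2, 3, 4}
Region: in both A and B
Elements: {3, 4}

Elements in both A and B: {3, 4}


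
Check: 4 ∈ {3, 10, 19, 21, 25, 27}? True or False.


A = {3, 10, 19, 21, 25, 27}
Checking if 4 is in A
4 is not in A → False

4 ∉ A


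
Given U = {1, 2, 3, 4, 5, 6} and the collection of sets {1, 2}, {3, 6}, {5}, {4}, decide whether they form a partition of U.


A partition requires: (1) non-empty parts, (2) pairwise disjoint, (3) union = U
Parts: {1, 2}, {3, 6}, {5}, {4}
Union of parts: {1, 2, 3, 4, 5, 6}
U = {1, 2, 3, 4, 5, 6}
All non-empty? True
Pairwise disjoint? True
Covers U? True

Yes, valid partition


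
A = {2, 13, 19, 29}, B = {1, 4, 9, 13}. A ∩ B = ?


A ∩ B = elements in both A and B
A = {2, 13, 19, 29}
B = {1, 4, 9, 13}
A ∩ B = {13}

A ∩ B = {13}


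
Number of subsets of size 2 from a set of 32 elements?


C(n,k) = n! / (k!(n-k)!)
C(32,2) = 32! / (2!30!)
= 496

C(32,2) = 496


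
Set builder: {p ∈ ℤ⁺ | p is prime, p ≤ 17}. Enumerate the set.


Checking each candidate:
Condition: primes ≤ 17
Result = {2, 3, 5, 7, 11, 13, 17}

{2, 3, 5, 7, 11, 13, 17}


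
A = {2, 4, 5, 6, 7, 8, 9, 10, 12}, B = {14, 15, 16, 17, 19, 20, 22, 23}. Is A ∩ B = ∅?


Disjoint means A ∩ B = ∅.
A ∩ B = ∅
A ∩ B = ∅, so A and B are disjoint.

Yes, A and B are disjoint


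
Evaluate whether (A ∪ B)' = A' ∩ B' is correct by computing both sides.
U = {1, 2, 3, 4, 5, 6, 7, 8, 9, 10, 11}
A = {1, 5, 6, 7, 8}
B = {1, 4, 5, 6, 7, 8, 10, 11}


LHS: A ∪ B = {1, 4, 5, 6, 7, 8, 10, 11}
(A ∪ B)' = U \ (A ∪ B) = {2, 3, 9}
A' = {2, 3, 4, 9, 10, 11}, B' = {2, 3, 9}
Claimed RHS: A' ∩ B' = {2, 3, 9}
Identity is VALID: LHS = RHS = {2, 3, 9} ✓

Identity is valid. (A ∪ B)' = A' ∩ B' = {2, 3, 9}


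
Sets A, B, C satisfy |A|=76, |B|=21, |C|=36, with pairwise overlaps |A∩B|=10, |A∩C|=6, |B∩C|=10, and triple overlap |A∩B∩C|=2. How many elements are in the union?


|A∪B∪C| = |A|+|B|+|C| - |A∩B|-|A∩C|-|B∩C| + |A∩B∩C|
= 76+21+36 - 10-6-10 + 2
= 133 - 26 + 2
= 109

|A ∪ B ∪ C| = 109


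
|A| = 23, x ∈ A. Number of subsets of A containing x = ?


Subsets of A containing x correspond to subsets of A \ {x}, which has 22 elements.
Count = 2^(n-1) = 2^22
= 4194304

Number of subsets containing x = 4194304


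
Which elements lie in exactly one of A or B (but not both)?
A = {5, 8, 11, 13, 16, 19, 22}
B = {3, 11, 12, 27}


A △ B = (A \ B) ∪ (B \ A) = elements in exactly one of A or B
A \ B = {5, 8, 13, 16, 19, 22}
B \ A = {3, 12, 27}
A △ B = {3, 5, 8, 12, 13, 16, 19, 22, 27}

A △ B = {3, 5, 8, 12, 13, 16, 19, 22, 27}


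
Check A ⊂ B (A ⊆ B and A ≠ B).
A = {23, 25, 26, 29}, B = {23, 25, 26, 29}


A ⊂ B requires: A ⊆ B AND A ≠ B.
A ⊆ B? Yes
A = B? Yes
A = B, so A is not a PROPER subset.

No, A is not a proper subset of B


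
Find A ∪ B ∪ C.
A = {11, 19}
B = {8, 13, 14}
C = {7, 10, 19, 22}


A ∪ B = {8, 11, 13, 14, 19}
(A ∪ B) ∪ C = {7, 8, 10, 11, 13, 14, 19, 22}

A ∪ B ∪ C = {7, 8, 10, 11, 13, 14, 19, 22}


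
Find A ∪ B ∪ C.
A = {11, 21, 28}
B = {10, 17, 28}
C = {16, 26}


A ∪ B = {10, 11, 17, 21, 28}
(A ∪ B) ∪ C = {10, 11, 16, 17, 21, 26, 28}

A ∪ B ∪ C = {10, 11, 16, 17, 21, 26, 28}


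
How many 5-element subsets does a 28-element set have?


C(n,k) = n! / (k!(n-k)!)
C(28,5) = 28! / (5!23!)
= 98280

C(28,5) = 98280


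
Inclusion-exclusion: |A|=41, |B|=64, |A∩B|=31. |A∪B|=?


|A ∪ B| = |A| + |B| - |A ∩ B|
= 41 + 64 - 31
= 74

|A ∪ B| = 74


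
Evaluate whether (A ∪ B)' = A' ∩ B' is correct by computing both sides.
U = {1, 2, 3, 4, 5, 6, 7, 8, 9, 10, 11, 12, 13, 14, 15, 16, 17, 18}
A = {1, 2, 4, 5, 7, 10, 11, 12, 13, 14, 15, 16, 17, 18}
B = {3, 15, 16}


LHS: A ∪ B = {1, 2, 3, 4, 5, 7, 10, 11, 12, 13, 14, 15, 16, 17, 18}
(A ∪ B)' = U \ (A ∪ B) = {6, 8, 9}
A' = {3, 6, 8, 9}, B' = {1, 2, 4, 5, 6, 7, 8, 9, 10, 11, 12, 13, 14, 17, 18}
Claimed RHS: A' ∩ B' = {6, 8, 9}
Identity is VALID: LHS = RHS = {6, 8, 9} ✓

Identity is valid. (A ∪ B)' = A' ∩ B' = {6, 8, 9}


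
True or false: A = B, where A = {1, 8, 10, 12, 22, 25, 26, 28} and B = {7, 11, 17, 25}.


Two sets are equal iff they have exactly the same elements.
A = {1, 8, 10, 12, 22, 25, 26, 28}
B = {7, 11, 17, 25}
Differences: {1, 7, 8, 10, 11, 12, 17, 22, 26, 28}
A ≠ B

No, A ≠ B


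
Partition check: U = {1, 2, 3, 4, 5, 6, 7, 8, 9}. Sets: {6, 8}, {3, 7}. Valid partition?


A partition requires: (1) non-empty parts, (2) pairwise disjoint, (3) union = U
Parts: {6, 8}, {3, 7}
Union of parts: {3, 6, 7, 8}
U = {1, 2, 3, 4, 5, 6, 7, 8, 9}
All non-empty? True
Pairwise disjoint? True
Covers U? False

No, not a valid partition


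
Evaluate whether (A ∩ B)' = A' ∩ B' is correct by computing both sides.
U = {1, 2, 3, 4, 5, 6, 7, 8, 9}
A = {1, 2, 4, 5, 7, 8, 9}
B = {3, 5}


LHS: A ∩ B = {5}
(A ∩ B)' = U \ (A ∩ B) = {1, 2, 3, 4, 6, 7, 8, 9}
A' = {3, 6}, B' = {1, 2, 4, 6, 7, 8, 9}
Claimed RHS: A' ∩ B' = {6}
Identity is INVALID: LHS = {1, 2, 3, 4, 6, 7, 8, 9} but the RHS claimed here equals {6}. The correct form is (A ∩ B)' = A' ∪ B'.

Identity is invalid: (A ∩ B)' = {1, 2, 3, 4, 6, 7, 8, 9} but A' ∩ B' = {6}. The correct De Morgan law is (A ∩ B)' = A' ∪ B'.


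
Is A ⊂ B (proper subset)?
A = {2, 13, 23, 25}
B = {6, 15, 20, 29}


A ⊂ B requires: A ⊆ B AND A ≠ B.
A ⊆ B? No
A ⊄ B, so A is not a proper subset.

No, A is not a proper subset of B


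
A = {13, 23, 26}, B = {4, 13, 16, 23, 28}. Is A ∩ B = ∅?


Disjoint means A ∩ B = ∅.
A ∩ B = {13, 23}
A ∩ B ≠ ∅, so A and B are NOT disjoint.

No, A and B are not disjoint (A ∩ B = {13, 23})


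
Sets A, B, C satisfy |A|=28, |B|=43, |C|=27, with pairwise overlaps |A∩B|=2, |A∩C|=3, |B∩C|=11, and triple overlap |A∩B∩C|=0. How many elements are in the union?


|A∪B∪C| = |A|+|B|+|C| - |A∩B|-|A∩C|-|B∩C| + |A∩B∩C|
= 28+43+27 - 2-3-11 + 0
= 98 - 16 + 0
= 82

|A ∪ B ∪ C| = 82


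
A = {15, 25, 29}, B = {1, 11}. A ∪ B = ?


A ∪ B = all elements in A or B (or both)
A = {15, 25, 29}
B = {1, 11}
A ∪ B = {1, 11, 15, 25, 29}

A ∪ B = {1, 11, 15, 25, 29}


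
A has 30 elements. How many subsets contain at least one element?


Total subsets = 2^n = 2^30 = 1073741824
Non-empty subsets exclude the empty set: 2^n - 1
= 1073741824 - 1
= 1073741823

Number of non-empty subsets = 1073741823


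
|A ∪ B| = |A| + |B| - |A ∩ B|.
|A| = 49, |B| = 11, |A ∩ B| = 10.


|A ∪ B| = |A| + |B| - |A ∩ B|
= 49 + 11 - 10
= 50

|A ∪ B| = 50


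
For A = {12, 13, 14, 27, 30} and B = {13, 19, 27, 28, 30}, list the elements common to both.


A ∩ B = elements in both A and B
A = {12, 13, 14, 27, 30}
B = {13, 19, 27, 28, 30}
A ∩ B = {13, 27, 30}

A ∩ B = {13, 27, 30}


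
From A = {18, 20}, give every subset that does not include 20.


A subset of A that omits 20 is a subset of A \ {20}, so there are 2^(n-1) = 2^1 = 2 of them.
Subsets excluding 20: ∅, {18}

Subsets excluding 20 (2 total): ∅, {18}


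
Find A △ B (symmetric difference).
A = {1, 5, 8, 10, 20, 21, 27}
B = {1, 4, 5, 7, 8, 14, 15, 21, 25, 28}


A △ B = (A \ B) ∪ (B \ A) = elements in exactly one of A or B
A \ B = {10, 20, 27}
B \ A = {4, 7, 14, 15, 25, 28}
A △ B = {4, 7, 10, 14, 15, 20, 25, 27, 28}

A △ B = {4, 7, 10, 14, 15, 20, 25, 27, 28}


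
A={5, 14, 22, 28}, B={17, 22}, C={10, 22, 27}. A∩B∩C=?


A ∩ B = {22}
(A ∩ B) ∩ C = {22}

A ∩ B ∩ C = {22}


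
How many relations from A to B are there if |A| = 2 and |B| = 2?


A relation from A to B is any subset of A × B.
|A × B| = 2 × 2 = 4
# relations = 2^|A × B| = 2^4 = 16

Number of relations = 16


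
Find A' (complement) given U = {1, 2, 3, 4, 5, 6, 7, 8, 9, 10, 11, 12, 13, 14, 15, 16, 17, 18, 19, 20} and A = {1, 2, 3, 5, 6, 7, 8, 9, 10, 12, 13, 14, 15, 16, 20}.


Aᶜ = U \ A = elements in U but not in A
U = {1, 2, 3, 4, 5, 6, 7, 8, 9, 10, 11, 12, 13, 14, 15, 16, 17, 18, 19, 20}
A = {1, 2, 3, 5, 6, 7, 8, 9, 10, 12, 13, 14, 15, 16, 20}
Aᶜ = {4, 11, 17, 18, 19}

Aᶜ = {4, 11, 17, 18, 19}


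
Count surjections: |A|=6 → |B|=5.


n = |A| = 6, k = |B| = 5. Surjections via inclusion-exclusion:
S(n,k) = Σ(-1)^i × C(k,i) × (k-i)^n, i=0 to k
i=0: (-1)^0×C(5,0)×5^6 = 15625
i=1: (-1)^1×C(5,1)×4^6 = -20480
i=2: (-1)^2×C(5,2)×3^6 = 7290
i=3: (-1)^3×C(5,3)×2^6 = -640
i=4: (-1)^4×C(5,4)×1^6 = 5
i=5: (-1)^5×C(5,5)×0^6 = 0
Total = 1800

Number of surjections = 1800


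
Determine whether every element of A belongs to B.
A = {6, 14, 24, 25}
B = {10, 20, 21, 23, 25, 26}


A ⊆ B means every element of A is in B.
Elements in A not in B: {6, 14, 24}
So A ⊄ B.

No, A ⊄ B


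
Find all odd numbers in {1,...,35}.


Checking each candidate:
Condition: odd numbers in {1,...,35}
Result = {1, 3, 5, 7, 9, 11, 13, 15, 17, 19, 21, 23, 25, 27, 29, 31, 33, 35}

{1, 3, 5, 7, 9, 11, 13, 15, 17, 19, 21, 23, 25, 27, 29, 31, 33, 35}


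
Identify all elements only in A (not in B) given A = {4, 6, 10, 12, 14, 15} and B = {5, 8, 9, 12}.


A = {4, 6, 10, 12, 14, 15}
B = {5, 8, 9, 12}
Region: only in A (not in B)
Elements: {4, 6, 10, 14, 15}

Elements only in A (not in B): {4, 6, 10, 14, 15}


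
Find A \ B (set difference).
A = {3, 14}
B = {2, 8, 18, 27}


A \ B = elements in A but not in B
A = {3, 14}
B = {2, 8, 18, 27}
Remove from A any elements in B
A \ B = {3, 14}

A \ B = {3, 14}


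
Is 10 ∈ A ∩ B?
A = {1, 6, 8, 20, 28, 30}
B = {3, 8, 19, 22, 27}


A = {1, 6, 8, 20, 28, 30}, B = {3, 8, 19, 22, 27}
A ∩ B = elements in both A and B
A ∩ B = {8}
Checking if 10 ∈ A ∩ B
10 is not in A ∩ B → False

10 ∉ A ∩ B


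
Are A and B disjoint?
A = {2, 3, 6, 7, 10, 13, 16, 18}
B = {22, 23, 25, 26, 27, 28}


Disjoint means A ∩ B = ∅.
A ∩ B = ∅
A ∩ B = ∅, so A and B are disjoint.

Yes, A and B are disjoint


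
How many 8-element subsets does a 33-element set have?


C(n,k) = n! / (k!(n-k)!)
C(33,8) = 33! / (8!25!)
= 13884156

C(33,8) = 13884156


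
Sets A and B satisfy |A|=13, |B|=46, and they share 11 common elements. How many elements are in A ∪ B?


|A ∪ B| = |A| + |B| - |A ∩ B|
= 13 + 46 - 11
= 48

|A ∪ B| = 48


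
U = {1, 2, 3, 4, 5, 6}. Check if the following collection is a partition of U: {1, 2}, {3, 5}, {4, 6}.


A partition requires: (1) non-empty parts, (2) pairwise disjoint, (3) union = U
Parts: {1, 2}, {3, 5}, {4, 6}
Union of parts: {1, 2, 3, 4, 5, 6}
U = {1, 2, 3, 4, 5, 6}
All non-empty? True
Pairwise disjoint? True
Covers U? True

Yes, valid partition


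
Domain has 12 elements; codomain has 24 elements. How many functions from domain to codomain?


Each of |A| = 12 inputs maps to any of |B| = 24 outputs.
# functions = |B|^|A| = 24^12
= 36520347436056576

Number of functions = 36520347436056576


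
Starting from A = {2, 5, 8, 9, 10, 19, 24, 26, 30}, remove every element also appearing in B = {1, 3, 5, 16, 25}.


A \ B = elements in A but not in B
A = {2, 5, 8, 9, 10, 19, 24, 26, 30}
B = {1, 3, 5, 16, 25}
Remove from A any elements in B
A \ B = {2, 8, 9, 10, 19, 24, 26, 30}

A \ B = {2, 8, 9, 10, 19, 24, 26, 30}


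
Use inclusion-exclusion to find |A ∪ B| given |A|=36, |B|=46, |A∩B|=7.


|A ∪ B| = |A| + |B| - |A ∩ B|
= 36 + 46 - 7
= 75

|A ∪ B| = 75


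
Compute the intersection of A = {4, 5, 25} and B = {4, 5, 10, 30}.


A ∩ B = elements in both A and B
A = {4, 5, 25}
B = {4, 5, 10, 30}
A ∩ B = {4, 5}

A ∩ B = {4, 5}


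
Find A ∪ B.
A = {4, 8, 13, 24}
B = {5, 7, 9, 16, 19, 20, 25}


A ∪ B = all elements in A or B (or both)
A = {4, 8, 13, 24}
B = {5, 7, 9, 16, 19, 20, 25}
A ∪ B = {4, 5, 7, 8, 9, 13, 16, 19, 20, 24, 25}

A ∪ B = {4, 5, 7, 8, 9, 13, 16, 19, 20, 24, 25}


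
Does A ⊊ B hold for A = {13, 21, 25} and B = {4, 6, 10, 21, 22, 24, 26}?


A ⊂ B requires: A ⊆ B AND A ≠ B.
A ⊆ B? No
A ⊄ B, so A is not a proper subset.

No, A is not a proper subset of B


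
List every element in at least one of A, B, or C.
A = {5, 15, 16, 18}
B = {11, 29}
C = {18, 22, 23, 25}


A ∪ B = {5, 11, 15, 16, 18, 29}
(A ∪ B) ∪ C = {5, 11, 15, 16, 18, 22, 23, 25, 29}

A ∪ B ∪ C = {5, 11, 15, 16, 18, 22, 23, 25, 29}


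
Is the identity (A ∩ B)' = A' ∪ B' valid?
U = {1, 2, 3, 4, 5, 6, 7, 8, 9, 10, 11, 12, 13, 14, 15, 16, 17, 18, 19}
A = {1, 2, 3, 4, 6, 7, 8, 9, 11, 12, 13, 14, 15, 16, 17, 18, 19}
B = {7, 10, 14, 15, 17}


LHS: A ∩ B = {7, 14, 15, 17}
(A ∩ B)' = U \ (A ∩ B) = {1, 2, 3, 4, 5, 6, 8, 9, 10, 11, 12, 13, 16, 18, 19}
A' = {5, 10}, B' = {1, 2, 3, 4, 5, 6, 8, 9, 11, 12, 13, 16, 18, 19}
Claimed RHS: A' ∪ B' = {1, 2, 3, 4, 5, 6, 8, 9, 10, 11, 12, 13, 16, 18, 19}
Identity is VALID: LHS = RHS = {1, 2, 3, 4, 5, 6, 8, 9, 10, 11, 12, 13, 16, 18, 19} ✓

Identity is valid. (A ∩ B)' = A' ∪ B' = {1, 2, 3, 4, 5, 6, 8, 9, 10, 11, 12, 13, 16, 18, 19}


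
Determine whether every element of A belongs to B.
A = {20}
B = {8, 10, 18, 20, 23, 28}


A ⊆ B means every element of A is in B.
All elements of A are in B.
So A ⊆ B.

Yes, A ⊆ B


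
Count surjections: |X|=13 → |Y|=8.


n = |X| = 13, k = |Y| = 8. Surjections via inclusion-exclusion:
S(n,k) = Σ(-1)^i × C(k,i) × (k-i)^n, i=0 to k
i=0: (-1)^0×C(8,0)×8^13 = 549755813888
i=1: (-1)^1×C(8,1)×7^13 = -775112083256
i=2: (-1)^2×C(8,2)×6^13 = 365699432448
i=3: (-1)^3×C(8,3)×5^13 = -68359375000
i=4: (-1)^4×C(8,4)×4^13 = 4697620480
i=5: (-1)^5×C(8,5)×3^13 = -89282088
i=6: (-1)^6×C(8,6)×2^13 = 229376
i=7: (-1)^7×C(8,7)×1^13 = -8
i=8: (-1)^8×C(8,8)×0^13 = 0
Total = 76592355840

Number of surjections = 76592355840


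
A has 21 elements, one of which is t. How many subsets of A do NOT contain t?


Subsets of A avoiding t are subsets of A \ {t}, which has 20 elements.
Count = 2^(n-1) = 2^20
= 1048576

Number of subsets avoiding t = 1048576


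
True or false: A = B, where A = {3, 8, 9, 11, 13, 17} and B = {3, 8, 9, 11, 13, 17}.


Two sets are equal iff they have exactly the same elements.
A = {3, 8, 9, 11, 13, 17}
B = {3, 8, 9, 11, 13, 17}
Same elements → A = B

Yes, A = B


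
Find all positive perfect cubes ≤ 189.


Checking each candidate:
Condition: positive perfect cubes ≤ 189
Result = {1, 8, 27, 64, 125}

{1, 8, 27, 64, 125}


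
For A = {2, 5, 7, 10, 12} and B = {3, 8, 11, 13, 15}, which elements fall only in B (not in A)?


A = {2, 5, 7, 10, 12}
B = {3, 8, 11, 13, 15}
Region: only in B (not in A)
Elements: {3, 8, 11, 13, 15}

Elements only in B (not in A): {3, 8, 11, 13, 15}


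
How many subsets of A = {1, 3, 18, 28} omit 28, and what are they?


A subset of A that omits 28 is a subset of A \ {28}, so there are 2^(n-1) = 2^3 = 8 of them.
Subsets excluding 28: ∅, {1}, {3}, {18}, {1, 3}, {1, 18}, {3, 18}, {1, 3, 18}

Subsets excluding 28 (8 total): ∅, {1}, {3}, {18}, {1, 3}, {1, 18}, {3, 18}, {1, 3, 18}


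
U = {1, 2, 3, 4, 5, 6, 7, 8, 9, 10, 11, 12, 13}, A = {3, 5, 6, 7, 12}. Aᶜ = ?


Aᶜ = U \ A = elements in U but not in A
U = {1, 2, 3, 4, 5, 6, 7, 8, 9, 10, 11, 12, 13}
A = {3, 5, 6, 7, 12}
Aᶜ = {1, 2, 4, 8, 9, 10, 11, 13}

Aᶜ = {1, 2, 4, 8, 9, 10, 11, 13}


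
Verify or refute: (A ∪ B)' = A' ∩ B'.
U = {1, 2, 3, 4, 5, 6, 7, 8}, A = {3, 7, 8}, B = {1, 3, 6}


LHS: A ∪ B = {1, 3, 6, 7, 8}
(A ∪ B)' = U \ (A ∪ B) = {2, 4, 5}
A' = {1, 2, 4, 5, 6}, B' = {2, 4, 5, 7, 8}
Claimed RHS: A' ∩ B' = {2, 4, 5}
Identity is VALID: LHS = RHS = {2, 4, 5} ✓

Identity is valid. (A ∪ B)' = A' ∩ B' = {2, 4, 5}


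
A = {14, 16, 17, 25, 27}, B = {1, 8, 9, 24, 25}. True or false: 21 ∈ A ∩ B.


A = {14, 16, 17, 25, 27}, B = {1, 8, 9, 24, 25}
A ∩ B = elements in both A and B
A ∩ B = {25}
Checking if 21 ∈ A ∩ B
21 is not in A ∩ B → False

21 ∉ A ∩ B


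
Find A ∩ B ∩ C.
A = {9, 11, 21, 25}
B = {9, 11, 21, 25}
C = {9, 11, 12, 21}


A ∩ B = {9, 11, 21, 25}
(A ∩ B) ∩ C = {9, 11, 21}

A ∩ B ∩ C = {9, 11, 21}


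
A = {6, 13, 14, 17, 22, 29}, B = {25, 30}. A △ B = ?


A △ B = (A \ B) ∪ (B \ A) = elements in exactly one of A or B
A \ B = {6, 13, 14, 17, 22, 29}
B \ A = {25, 30}
A △ B = {6, 13, 14, 17, 22, 25, 29, 30}

A △ B = {6, 13, 14, 17, 22, 25, 29, 30}


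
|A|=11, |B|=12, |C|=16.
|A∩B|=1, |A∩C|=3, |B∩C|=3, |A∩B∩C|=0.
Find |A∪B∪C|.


|A∪B∪C| = |A|+|B|+|C| - |A∩B|-|A∩C|-|B∩C| + |A∩B∩C|
= 11+12+16 - 1-3-3 + 0
= 39 - 7 + 0
= 32

|A ∪ B ∪ C| = 32


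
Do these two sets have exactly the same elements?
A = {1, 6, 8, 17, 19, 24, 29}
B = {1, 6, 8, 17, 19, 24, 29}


Two sets are equal iff they have exactly the same elements.
A = {1, 6, 8, 17, 19, 24, 29}
B = {1, 6, 8, 17, 19, 24, 29}
Same elements → A = B

Yes, A = B


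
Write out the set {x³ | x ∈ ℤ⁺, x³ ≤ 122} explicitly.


Checking each candidate:
Condition: positive perfect cubes ≤ 122
Result = {1, 8, 27, 64}

{1, 8, 27, 64}


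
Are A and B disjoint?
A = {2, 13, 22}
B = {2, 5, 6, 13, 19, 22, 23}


Disjoint means A ∩ B = ∅.
A ∩ B = {2, 13, 22}
A ∩ B ≠ ∅, so A and B are NOT disjoint.

No, A and B are not disjoint (A ∩ B = {2, 13, 22})


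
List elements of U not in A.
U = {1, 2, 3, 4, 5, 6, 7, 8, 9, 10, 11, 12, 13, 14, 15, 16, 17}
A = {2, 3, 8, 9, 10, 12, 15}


Aᶜ = U \ A = elements in U but not in A
U = {1, 2, 3, 4, 5, 6, 7, 8, 9, 10, 11, 12, 13, 14, 15, 16, 17}
A = {2, 3, 8, 9, 10, 12, 15}
Aᶜ = {1, 4, 5, 6, 7, 11, 13, 14, 16, 17}

Aᶜ = {1, 4, 5, 6, 7, 11, 13, 14, 16, 17}


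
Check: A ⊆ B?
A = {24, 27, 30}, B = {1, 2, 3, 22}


A ⊆ B means every element of A is in B.
Elements in A not in B: {24, 27, 30}
So A ⊄ B.

No, A ⊄ B


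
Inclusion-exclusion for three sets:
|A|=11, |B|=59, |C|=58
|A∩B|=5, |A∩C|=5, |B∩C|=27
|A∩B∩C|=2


|A∪B∪C| = |A|+|B|+|C| - |A∩B|-|A∩C|-|B∩C| + |A∩B∩C|
= 11+59+58 - 5-5-27 + 2
= 128 - 37 + 2
= 93

|A ∪ B ∪ C| = 93


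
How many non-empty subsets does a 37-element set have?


Total subsets = 2^n = 2^37 = 137438953472
Non-empty subsets exclude the empty set: 2^n - 1
= 137438953472 - 1
= 137438953471

Number of non-empty subsets = 137438953471


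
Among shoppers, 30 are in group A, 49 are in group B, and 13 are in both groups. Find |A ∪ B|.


|A ∪ B| = |A| + |B| - |A ∩ B|
= 30 + 49 - 13
= 66

|A ∪ B| = 66


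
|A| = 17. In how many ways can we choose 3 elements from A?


C(n,k) = n! / (k!(n-k)!)
C(17,3) = 17! / (3!14!)
= 680

C(17,3) = 680


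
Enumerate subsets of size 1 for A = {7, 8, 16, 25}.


|A| = 4, so A has C(4,1) = 4 subsets of size 1.
Enumerate by choosing 1 elements from A at a time:
{7}, {8}, {16}, {25}

1-element subsets (4 total): {7}, {8}, {16}, {25}


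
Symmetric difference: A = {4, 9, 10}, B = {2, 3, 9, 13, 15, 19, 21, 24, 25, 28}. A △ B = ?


A △ B = (A \ B) ∪ (B \ A) = elements in exactly one of A or B
A \ B = {4, 10}
B \ A = {2, 3, 13, 15, 19, 21, 24, 25, 28}
A △ B = {2, 3, 4, 10, 13, 15, 19, 21, 24, 25, 28}

A △ B = {2, 3, 4, 10, 13, 15, 19, 21, 24, 25, 28}


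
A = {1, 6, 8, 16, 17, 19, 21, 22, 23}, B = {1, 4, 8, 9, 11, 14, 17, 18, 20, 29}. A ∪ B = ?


A ∪ B = all elements in A or B (or both)
A = {1, 6, 8, 16, 17, 19, 21, 22, 23}
B = {1, 4, 8, 9, 11, 14, 17, 18, 20, 29}
A ∪ B = {1, 4, 6, 8, 9, 11, 14, 16, 17, 18, 19, 20, 21, 22, 23, 29}

A ∪ B = {1, 4, 6, 8, 9, 11, 14, 16, 17, 18, 19, 20, 21, 22, 23, 29}


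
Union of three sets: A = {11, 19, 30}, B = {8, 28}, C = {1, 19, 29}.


A ∪ B = {8, 11, 19, 28, 30}
(A ∪ B) ∪ C = {1, 8, 11, 19, 28, 29, 30}

A ∪ B ∪ C = {1, 8, 11, 19, 28, 29, 30}


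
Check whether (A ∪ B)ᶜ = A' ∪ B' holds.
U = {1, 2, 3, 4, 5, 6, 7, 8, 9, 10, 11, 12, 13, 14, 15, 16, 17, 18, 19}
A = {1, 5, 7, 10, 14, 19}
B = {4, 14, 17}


LHS: A ∪ B = {1, 4, 5, 7, 10, 14, 17, 19}
(A ∪ B)' = U \ (A ∪ B) = {2, 3, 6, 8, 9, 11, 12, 13, 15, 16, 18}
A' = {2, 3, 4, 6, 8, 9, 11, 12, 13, 15, 16, 17, 18}, B' = {1, 2, 3, 5, 6, 7, 8, 9, 10, 11, 12, 13, 15, 16, 18, 19}
Claimed RHS: A' ∪ B' = {1, 2, 3, 4, 5, 6, 7, 8, 9, 10, 11, 12, 13, 15, 16, 17, 18, 19}
Identity is INVALID: LHS = {2, 3, 6, 8, 9, 11, 12, 13, 15, 16, 18} but the RHS claimed here equals {1, 2, 3, 4, 5, 6, 7, 8, 9, 10, 11, 12, 13, 15, 16, 17, 18, 19}. The correct form is (A ∪ B)' = A' ∩ B'.

Identity is invalid: (A ∪ B)' = {2, 3, 6, 8, 9, 11, 12, 13, 15, 16, 18} but A' ∪ B' = {1, 2, 3, 4, 5, 6, 7, 8, 9, 10, 11, 12, 13, 15, 16, 17, 18, 19}. The correct De Morgan law is (A ∪ B)' = A' ∩ B'.


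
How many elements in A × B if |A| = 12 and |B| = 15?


|A × B| = |A| × |B|
= 12 × 15
= 180

|A × B| = 180


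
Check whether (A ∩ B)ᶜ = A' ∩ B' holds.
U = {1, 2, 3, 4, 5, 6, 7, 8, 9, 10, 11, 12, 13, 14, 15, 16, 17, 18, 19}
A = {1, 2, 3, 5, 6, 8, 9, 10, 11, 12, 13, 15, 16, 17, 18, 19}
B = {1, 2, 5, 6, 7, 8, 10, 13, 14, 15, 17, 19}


LHS: A ∩ B = {1, 2, 5, 6, 8, 10, 13, 15, 17, 19}
(A ∩ B)' = U \ (A ∩ B) = {3, 4, 7, 9, 11, 12, 14, 16, 18}
A' = {4, 7, 14}, B' = {3, 4, 9, 11, 12, 16, 18}
Claimed RHS: A' ∩ B' = {4}
Identity is INVALID: LHS = {3, 4, 7, 9, 11, 12, 14, 16, 18} but the RHS claimed here equals {4}. The correct form is (A ∩ B)' = A' ∪ B'.

Identity is invalid: (A ∩ B)' = {3, 4, 7, 9, 11, 12, 14, 16, 18} but A' ∩ B' = {4}. The correct De Morgan law is (A ∩ B)' = A' ∪ B'.


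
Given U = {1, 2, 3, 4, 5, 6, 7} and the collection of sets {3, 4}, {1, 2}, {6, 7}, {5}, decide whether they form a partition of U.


A partition requires: (1) non-empty parts, (2) pairwise disjoint, (3) union = U
Parts: {3, 4}, {1, 2}, {6, 7}, {5}
Union of parts: {1, 2, 3, 4, 5, 6, 7}
U = {1, 2, 3, 4, 5, 6, 7}
All non-empty? True
Pairwise disjoint? True
Covers U? True

Yes, valid partition


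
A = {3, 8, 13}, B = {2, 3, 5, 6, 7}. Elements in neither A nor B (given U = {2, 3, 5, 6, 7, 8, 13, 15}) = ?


A = {3, 8, 13}
B = {2, 3, 5, 6, 7}
Region: in neither A nor B (given U = {2, 3, 5, 6, 7, 8, 13, 15})
Elements: {15}

Elements in neither A nor B (given U = {2, 3, 5, 6, 7, 8, 13, 15}): {15}


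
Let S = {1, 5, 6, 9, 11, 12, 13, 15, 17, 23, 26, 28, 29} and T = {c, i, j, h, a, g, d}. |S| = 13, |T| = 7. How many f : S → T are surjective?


n = |S| = 13, k = |T| = 7. Surjections via inclusion-exclusion:
S(n,k) = Σ(-1)^i × C(k,i) × (k-i)^n, i=0 to k
i=0: (-1)^0×C(7,0)×7^13 = 96889010407
i=1: (-1)^1×C(7,1)×6^13 = -91424858112
i=2: (-1)^2×C(7,2)×5^13 = 25634765625
i=3: (-1)^3×C(7,3)×4^13 = -2348810240
i=4: (-1)^4×C(7,4)×3^13 = 55801305
i=5: (-1)^5×C(7,5)×2^13 = -172032
i=6: (-1)^6×C(7,6)×1^13 = 7
i=7: (-1)^7×C(7,7)×0^13 = 0
Total = 28805736960

Number of surjections = 28805736960


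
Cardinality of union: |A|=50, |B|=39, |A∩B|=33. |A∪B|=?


|A ∪ B| = |A| + |B| - |A ∩ B|
= 50 + 39 - 33
= 56

|A ∪ B| = 56


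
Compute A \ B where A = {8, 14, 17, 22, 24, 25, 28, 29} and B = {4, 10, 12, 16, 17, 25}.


A \ B = elements in A but not in B
A = {8, 14, 17, 22, 24, 25, 28, 29}
B = {4, 10, 12, 16, 17, 25}
Remove from A any elements in B
A \ B = {8, 14, 22, 24, 28, 29}

A \ B = {8, 14, 22, 24, 28, 29}


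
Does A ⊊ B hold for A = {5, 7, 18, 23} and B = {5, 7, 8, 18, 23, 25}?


A ⊂ B requires: A ⊆ B AND A ≠ B.
A ⊆ B? Yes
A = B? No
A ⊂ B: Yes (A is a proper subset of B)

Yes, A ⊂ B


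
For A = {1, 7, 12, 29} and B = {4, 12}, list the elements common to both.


A ∩ B = elements in both A and B
A = {1, 7, 12, 29}
B = {4, 12}
A ∩ B = {12}

A ∩ B = {12}


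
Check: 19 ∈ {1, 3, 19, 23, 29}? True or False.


A = {1, 3, 19, 23, 29}
Checking if 19 is in A
19 is in A → True

19 ∈ A


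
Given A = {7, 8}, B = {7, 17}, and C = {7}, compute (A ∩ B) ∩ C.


A ∩ B = {7}
(A ∩ B) ∩ C = {7}

A ∩ B ∩ C = {7}


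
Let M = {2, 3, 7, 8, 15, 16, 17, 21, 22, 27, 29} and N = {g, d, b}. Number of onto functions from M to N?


n = |M| = 11, k = |N| = 3. Surjections via inclusion-exclusion:
S(n,k) = Σ(-1)^i × C(k,i) × (k-i)^n, i=0 to k
i=0: (-1)^0×C(3,0)×3^11 = 177147
i=1: (-1)^1×C(3,1)×2^11 = -6144
i=2: (-1)^2×C(3,2)×1^11 = 3
i=3: (-1)^3×C(3,3)×0^11 = 0
Total = 171006

Number of surjections = 171006


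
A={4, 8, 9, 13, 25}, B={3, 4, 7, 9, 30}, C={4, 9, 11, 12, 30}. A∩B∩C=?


A ∩ B = {4, 9}
(A ∩ B) ∩ C = {4, 9}

A ∩ B ∩ C = {4, 9}


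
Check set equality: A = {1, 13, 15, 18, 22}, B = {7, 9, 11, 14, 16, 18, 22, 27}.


Two sets are equal iff they have exactly the same elements.
A = {1, 13, 15, 18, 22}
B = {7, 9, 11, 14, 16, 18, 22, 27}
Differences: {1, 7, 9, 11, 13, 14, 15, 16, 27}
A ≠ B

No, A ≠ B


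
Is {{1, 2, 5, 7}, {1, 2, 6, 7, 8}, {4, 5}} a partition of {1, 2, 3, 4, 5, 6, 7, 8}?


A partition requires: (1) non-empty parts, (2) pairwise disjoint, (3) union = U
Parts: {1, 2, 5, 7}, {1, 2, 6, 7, 8}, {4, 5}
Union of parts: {1, 2, 4, 5, 6, 7, 8}
U = {1, 2, 3, 4, 5, 6, 7, 8}
All non-empty? True
Pairwise disjoint? False
Covers U? False

No, not a valid partition


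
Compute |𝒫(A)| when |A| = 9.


Number of subsets = 2^n
= 2^9
= 512

|P(A)| = 512


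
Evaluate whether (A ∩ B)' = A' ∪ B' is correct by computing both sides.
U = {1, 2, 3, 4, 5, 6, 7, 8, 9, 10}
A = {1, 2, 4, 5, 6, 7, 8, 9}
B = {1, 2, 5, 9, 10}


LHS: A ∩ B = {1, 2, 5, 9}
(A ∩ B)' = U \ (A ∩ B) = {3, 4, 6, 7, 8, 10}
A' = {3, 10}, B' = {3, 4, 6, 7, 8}
Claimed RHS: A' ∪ B' = {3, 4, 6, 7, 8, 10}
Identity is VALID: LHS = RHS = {3, 4, 6, 7, 8, 10} ✓

Identity is valid. (A ∩ B)' = A' ∪ B' = {3, 4, 6, 7, 8, 10}


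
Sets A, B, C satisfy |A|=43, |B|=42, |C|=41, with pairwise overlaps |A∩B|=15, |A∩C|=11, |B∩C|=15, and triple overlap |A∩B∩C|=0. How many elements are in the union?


|A∪B∪C| = |A|+|B|+|C| - |A∩B|-|A∩C|-|B∩C| + |A∩B∩C|
= 43+42+41 - 15-11-15 + 0
= 126 - 41 + 0
= 85

|A ∪ B ∪ C| = 85


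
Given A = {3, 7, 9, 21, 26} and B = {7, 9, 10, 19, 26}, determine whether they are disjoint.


Disjoint means A ∩ B = ∅.
A ∩ B = {7, 9, 26}
A ∩ B ≠ ∅, so A and B are NOT disjoint.

No, A and B are not disjoint (A ∩ B = {7, 9, 26})


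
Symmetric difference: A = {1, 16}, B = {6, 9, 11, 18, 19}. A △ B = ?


A △ B = (A \ B) ∪ (B \ A) = elements in exactly one of A or B
A \ B = {1, 16}
B \ A = {6, 9, 11, 18, 19}
A △ B = {1, 6, 9, 11, 16, 18, 19}

A △ B = {1, 6, 9, 11, 16, 18, 19}


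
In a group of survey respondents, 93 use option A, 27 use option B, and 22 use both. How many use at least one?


|A ∪ B| = |A| + |B| - |A ∩ B|
= 93 + 27 - 22
= 98

|A ∪ B| = 98


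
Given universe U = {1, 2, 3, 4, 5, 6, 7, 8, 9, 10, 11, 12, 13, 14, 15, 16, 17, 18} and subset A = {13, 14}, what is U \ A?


Aᶜ = U \ A = elements in U but not in A
U = {1, 2, 3, 4, 5, 6, 7, 8, 9, 10, 11, 12, 13, 14, 15, 16, 17, 18}
A = {13, 14}
Aᶜ = {1, 2, 3, 4, 5, 6, 7, 8, 9, 10, 11, 12, 15, 16, 17, 18}

Aᶜ = {1, 2, 3, 4, 5, 6, 7, 8, 9, 10, 11, 12, 15, 16, 17, 18}


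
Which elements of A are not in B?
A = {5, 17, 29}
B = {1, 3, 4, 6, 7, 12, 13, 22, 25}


A \ B = elements in A but not in B
A = {5, 17, 29}
B = {1, 3, 4, 6, 7, 12, 13, 22, 25}
Remove from A any elements in B
A \ B = {5, 17, 29}

A \ B = {5, 17, 29}


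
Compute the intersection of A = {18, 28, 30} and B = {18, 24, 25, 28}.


A ∩ B = elements in both A and B
A = {18, 28, 30}
B = {18, 24, 25, 28}
A ∩ B = {18, 28}

A ∩ B = {18, 28}


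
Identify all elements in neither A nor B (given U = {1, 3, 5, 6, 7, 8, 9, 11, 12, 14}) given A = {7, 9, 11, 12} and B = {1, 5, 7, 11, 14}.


A = {7, 9, 11, 12}
B = {1, 5, 7, 11, 14}
Region: in neither A nor B (given U = {1, 3, 5, 6, 7, 8, 9, 11, 12, 14})
Elements: {3, 6, 8}

Elements in neither A nor B (given U = {1, 3, 5, 6, 7, 8, 9, 11, 12, 14}): {3, 6, 8}


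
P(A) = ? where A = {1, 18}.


|A| = 2, so |P(A)| = 2^2 = 4
Enumerate subsets by cardinality (0 to 2):
∅, {1}, {18}, {1, 18}

P(A) has 4 subsets: ∅, {1}, {18}, {1, 18}


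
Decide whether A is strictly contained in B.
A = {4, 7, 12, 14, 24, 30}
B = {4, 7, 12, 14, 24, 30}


A ⊂ B requires: A ⊆ B AND A ≠ B.
A ⊆ B? Yes
A = B? Yes
A = B, so A is not a PROPER subset.

No, A is not a proper subset of B


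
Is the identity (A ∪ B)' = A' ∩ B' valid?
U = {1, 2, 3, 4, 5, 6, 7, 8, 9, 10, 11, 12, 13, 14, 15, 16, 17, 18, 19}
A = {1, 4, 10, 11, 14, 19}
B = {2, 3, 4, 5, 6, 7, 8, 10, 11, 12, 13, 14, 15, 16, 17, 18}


LHS: A ∪ B = {1, 2, 3, 4, 5, 6, 7, 8, 10, 11, 12, 13, 14, 15, 16, 17, 18, 19}
(A ∪ B)' = U \ (A ∪ B) = {9}
A' = {2, 3, 5, 6, 7, 8, 9, 12, 13, 15, 16, 17, 18}, B' = {1, 9, 19}
Claimed RHS: A' ∩ B' = {9}
Identity is VALID: LHS = RHS = {9} ✓

Identity is valid. (A ∪ B)' = A' ∩ B' = {9}


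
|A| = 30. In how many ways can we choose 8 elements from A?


C(n,k) = n! / (k!(n-k)!)
C(30,8) = 30! / (8!22!)
= 5852925

C(30,8) = 5852925


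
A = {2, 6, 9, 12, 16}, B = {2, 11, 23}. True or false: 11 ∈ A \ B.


A = {2, 6, 9, 12, 16}, B = {2, 11, 23}
A \ B = elements in A but not in B
A \ B = {6, 9, 12, 16}
Checking if 11 ∈ A \ B
11 is not in A \ B → False

11 ∉ A \ B


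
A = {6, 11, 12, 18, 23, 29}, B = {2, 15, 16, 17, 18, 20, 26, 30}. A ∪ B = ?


A ∪ B = all elements in A or B (or both)
A = {6, 11, 12, 18, 23, 29}
B = {2, 15, 16, 17, 18, 20, 26, 30}
A ∪ B = {2, 6, 11, 12, 15, 16, 17, 18, 20, 23, 26, 29, 30}

A ∪ B = {2, 6, 11, 12, 15, 16, 17, 18, 20, 23, 26, 29, 30}


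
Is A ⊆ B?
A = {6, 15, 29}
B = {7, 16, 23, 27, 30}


A ⊆ B means every element of A is in B.
Elements in A not in B: {6, 15, 29}
So A ⊄ B.

No, A ⊄ B


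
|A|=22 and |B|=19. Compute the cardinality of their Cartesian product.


|A × B| = |A| × |B|
= 22 × 19
= 418

|A × B| = 418


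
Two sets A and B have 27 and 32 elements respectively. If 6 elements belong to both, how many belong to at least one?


|A ∪ B| = |A| + |B| - |A ∩ B|
= 27 + 32 - 6
= 53

|A ∪ B| = 53


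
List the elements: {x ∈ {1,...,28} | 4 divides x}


Checking each candidate:
Condition: multiples of 4 in {1,...,28}
Result = {4, 8, 12, 16, 20, 24, 28}

{4, 8, 12, 16, 20, 24, 28}


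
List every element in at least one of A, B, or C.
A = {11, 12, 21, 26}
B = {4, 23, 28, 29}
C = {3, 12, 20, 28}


A ∪ B = {4, 11, 12, 21, 23, 26, 28, 29}
(A ∪ B) ∪ C = {3, 4, 11, 12, 20, 21, 23, 26, 28, 29}

A ∪ B ∪ C = {3, 4, 11, 12, 20, 21, 23, 26, 28, 29}


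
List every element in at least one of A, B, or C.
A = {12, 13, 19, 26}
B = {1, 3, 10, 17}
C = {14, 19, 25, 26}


A ∪ B = {1, 3, 10, 12, 13, 17, 19, 26}
(A ∪ B) ∪ C = {1, 3, 10, 12, 13, 14, 17, 19, 25, 26}

A ∪ B ∪ C = {1, 3, 10, 12, 13, 14, 17, 19, 25, 26}


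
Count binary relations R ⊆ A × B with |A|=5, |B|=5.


A relation from A to B is any subset of A × B.
|A × B| = 5 × 5 = 25
# relations = 2^|A × B| = 2^25 = 33554432

Number of relations = 33554432


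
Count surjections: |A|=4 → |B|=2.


n = |A| = 4, k = |B| = 2. Surjections via inclusion-exclusion:
S(n,k) = Σ(-1)^i × C(k,i) × (k-i)^n, i=0 to k
i=0: (-1)^0×C(2,0)×2^4 = 16
i=1: (-1)^1×C(2,1)×1^4 = -2
i=2: (-1)^2×C(2,2)×0^4 = 0
Total = 14

Number of surjections = 14


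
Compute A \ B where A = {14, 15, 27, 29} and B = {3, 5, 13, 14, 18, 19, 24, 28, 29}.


A \ B = elements in A but not in B
A = {14, 15, 27, 29}
B = {3, 5, 13, 14, 18, 19, 24, 28, 29}
Remove from A any elements in B
A \ B = {15, 27}

A \ B = {15, 27}


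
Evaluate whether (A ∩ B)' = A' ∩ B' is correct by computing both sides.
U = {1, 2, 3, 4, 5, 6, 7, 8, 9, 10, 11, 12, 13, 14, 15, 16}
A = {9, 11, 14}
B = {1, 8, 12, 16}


LHS: A ∩ B = ∅
(A ∩ B)' = U \ (A ∩ B) = {1, 2, 3, 4, 5, 6, 7, 8, 9, 10, 11, 12, 13, 14, 15, 16}
A' = {1, 2, 3, 4, 5, 6, 7, 8, 10, 12, 13, 15, 16}, B' = {2, 3, 4, 5, 6, 7, 9, 10, 11, 13, 14, 15}
Claimed RHS: A' ∩ B' = {2, 3, 4, 5, 6, 7, 10, 13, 15}
Identity is INVALID: LHS = {1, 2, 3, 4, 5, 6, 7, 8, 9, 10, 11, 12, 13, 14, 15, 16} but the RHS claimed here equals {2, 3, 4, 5, 6, 7, 10, 13, 15}. The correct form is (A ∩ B)' = A' ∪ B'.

Identity is invalid: (A ∩ B)' = {1, 2, 3, 4, 5, 6, 7, 8, 9, 10, 11, 12, 13, 14, 15, 16} but A' ∩ B' = {2, 3, 4, 5, 6, 7, 10, 13, 15}. The correct De Morgan law is (A ∩ B)' = A' ∪ B'.


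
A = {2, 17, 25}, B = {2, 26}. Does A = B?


Two sets are equal iff they have exactly the same elements.
A = {2, 17, 25}
B = {2, 26}
Differences: {17, 25, 26}
A ≠ B

No, A ≠ B


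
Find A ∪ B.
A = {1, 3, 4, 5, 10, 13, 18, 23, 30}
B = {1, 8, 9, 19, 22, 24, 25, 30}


A ∪ B = all elements in A or B (or both)
A = {1, 3, 4, 5, 10, 13, 18, 23, 30}
B = {1, 8, 9, 19, 22, 24, 25, 30}
A ∪ B = {1, 3, 4, 5, 8, 9, 10, 13, 18, 19, 22, 23, 24, 25, 30}

A ∪ B = {1, 3, 4, 5, 8, 9, 10, 13, 18, 19, 22, 23, 24, 25, 30}


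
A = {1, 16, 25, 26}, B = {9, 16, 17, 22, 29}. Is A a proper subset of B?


A ⊂ B requires: A ⊆ B AND A ≠ B.
A ⊆ B? No
A ⊄ B, so A is not a proper subset.

No, A is not a proper subset of B


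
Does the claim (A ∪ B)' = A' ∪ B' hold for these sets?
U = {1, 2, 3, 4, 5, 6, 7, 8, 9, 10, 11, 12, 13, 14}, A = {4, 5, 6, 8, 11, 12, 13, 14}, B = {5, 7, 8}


LHS: A ∪ B = {4, 5, 6, 7, 8, 11, 12, 13, 14}
(A ∪ B)' = U \ (A ∪ B) = {1, 2, 3, 9, 10}
A' = {1, 2, 3, 7, 9, 10}, B' = {1, 2, 3, 4, 6, 9, 10, 11, 12, 13, 14}
Claimed RHS: A' ∪ B' = {1, 2, 3, 4, 6, 7, 9, 10, 11, 12, 13, 14}
Identity is INVALID: LHS = {1, 2, 3, 9, 10} but the RHS claimed here equals {1, 2, 3, 4, 6, 7, 9, 10, 11, 12, 13, 14}. The correct form is (A ∪ B)' = A' ∩ B'.

Identity is invalid: (A ∪ B)' = {1, 2, 3, 9, 10} but A' ∪ B' = {1, 2, 3, 4, 6, 7, 9, 10, 11, 12, 13, 14}. The correct De Morgan law is (A ∪ B)' = A' ∩ B'.


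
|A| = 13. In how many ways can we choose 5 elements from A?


C(n,k) = n! / (k!(n-k)!)
C(13,5) = 13! / (5!8!)
= 1287

C(13,5) = 1287


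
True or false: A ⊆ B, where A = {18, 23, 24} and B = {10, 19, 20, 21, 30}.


A ⊆ B means every element of A is in B.
Elements in A not in B: {18, 23, 24}
So A ⊄ B.

No, A ⊄ B


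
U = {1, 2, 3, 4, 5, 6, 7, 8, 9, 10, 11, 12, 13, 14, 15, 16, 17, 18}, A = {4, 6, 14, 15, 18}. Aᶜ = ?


Aᶜ = U \ A = elements in U but not in A
U = {1, 2, 3, 4, 5, 6, 7, 8, 9, 10, 11, 12, 13, 14, 15, 16, 17, 18}
A = {4, 6, 14, 15, 18}
Aᶜ = {1, 2, 3, 5, 7, 8, 9, 10, 11, 12, 13, 16, 17}

Aᶜ = {1, 2, 3, 5, 7, 8, 9, 10, 11, 12, 13, 16, 17}


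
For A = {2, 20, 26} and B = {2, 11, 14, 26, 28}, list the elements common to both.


A ∩ B = elements in both A and B
A = {2, 20, 26}
B = {2, 11, 14, 26, 28}
A ∩ B = {2, 26}

A ∩ B = {2, 26}


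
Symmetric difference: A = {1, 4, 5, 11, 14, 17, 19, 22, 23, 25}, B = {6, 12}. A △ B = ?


A △ B = (A \ B) ∪ (B \ A) = elements in exactly one of A or B
A \ B = {1, 4, 5, 11, 14, 17, 19, 22, 23, 25}
B \ A = {6, 12}
A △ B = {1, 4, 5, 6, 11, 12, 14, 17, 19, 22, 23, 25}

A △ B = {1, 4, 5, 6, 11, 12, 14, 17, 19, 22, 23, 25}
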